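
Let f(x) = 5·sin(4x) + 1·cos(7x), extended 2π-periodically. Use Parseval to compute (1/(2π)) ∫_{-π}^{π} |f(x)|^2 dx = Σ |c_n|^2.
Σ |c_n|^2 = 13

Expand |f|^2 and use orthogonality of {sin(nx), cos(mx)} on [-π, π]:
  ∫_{-π}^{π} sin(nx)^2 dx = π, ∫ cos(mx)^2 dx = π, and cross terms integrate to 0.
So ∫_{-π}^{π} f(x)^2 dx = 5^2 · π + 1^2 · π = (25 + 1)π.
Divide by 2π: (25 + 1)/2 = 13.
By Parseval, this equals Σ |c_n|^2.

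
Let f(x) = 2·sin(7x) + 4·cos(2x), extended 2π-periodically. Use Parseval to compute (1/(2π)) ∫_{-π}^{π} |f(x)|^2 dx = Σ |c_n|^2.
Σ |c_n|^2 = 10

Expand |f|^2 and use orthogonality of {sin(nx), cos(mx)} on [-π, π]:
  ∫_{-π}^{π} sin(nx)^2 dx = π, ∫ cos(mx)^2 dx = π, and cross terms integrate to 0.
So ∫_{-π}^{π} f(x)^2 dx = 2^2 · π + 4^2 · π = (4 + 16)π.
Divide by 2π: (4 + 16)/2 = 10.
By Parseval, this equals Σ |c_n|^2.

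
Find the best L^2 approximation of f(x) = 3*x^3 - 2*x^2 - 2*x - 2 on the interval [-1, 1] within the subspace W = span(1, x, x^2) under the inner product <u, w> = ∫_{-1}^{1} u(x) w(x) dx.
g(x) = -2*x^2 - x/5 - 2

The best approximation g ∈ W is the orthogonal projection of f onto W. Writing g = a_0 + a_1 x + a_2 x^2, the coefficients solve the normal equations G · a = b where
  G_{ij} = <φ_i, φ_j> and b_i = <f, φ_i>, with φ_0 = 1, φ_1 = x, φ_2 = x^2.
G =
  [2, 0, 2/3]
  [0, 2/3, 0]
  [2/3, 0, 2/5],
b = (-16/3, -2/15, -32/15).
Solving gives a_0 = -2, a_1 = -1/5, a_2 = -2, so
  g(x) = -2*x^2 - x/5 - 2.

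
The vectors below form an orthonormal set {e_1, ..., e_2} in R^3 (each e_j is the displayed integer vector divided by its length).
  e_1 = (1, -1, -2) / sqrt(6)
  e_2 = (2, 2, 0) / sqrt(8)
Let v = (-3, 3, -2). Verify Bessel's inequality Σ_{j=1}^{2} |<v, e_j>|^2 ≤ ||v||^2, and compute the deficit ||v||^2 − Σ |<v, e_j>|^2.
Σ |<v, e_j>|^2 = 2/3; ||v||^2 = 22; deficit = 64/3

Write each e_j = u_j / sqrt(<u_j, u_j>) where u_j is the displayed integer vector. Then <v, e_j> = <v, u_j> / sqrt(<u_j, u_j>), so |<v, e_j>|^2 = <v, u_j>^2 / <u_j, u_j>.
Coefficients: <v, e_1> = -2/sqrt(6), <v, e_2> = 0/sqrt(8).
Square and sum: Σ |<v, e_j>|^2 = 2/3.
Compute ||v||^2 = v·v = 22.
Deficit = 22 − 2/3 = 64/3 ≥ 0, confirming Bessel's inequality. (The deficit equals ||v − Σ <v,e_j> e_j||^2, the squared distance from v to span{e_j}.)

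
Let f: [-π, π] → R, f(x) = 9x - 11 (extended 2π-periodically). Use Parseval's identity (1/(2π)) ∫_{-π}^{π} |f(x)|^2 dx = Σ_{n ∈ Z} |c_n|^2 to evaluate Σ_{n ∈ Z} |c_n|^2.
Σ |c_n|^2 = 27π^2 + 121

Expand and integrate term by term over [-π, π]:
  ∫ (9x)^2 dx = 81·(2π^3/3); ∫ 2·9·(-11)·x dx = 0 (odd integrand); ∫ (-11)^2 dx = 121·2π.
So (1/(2π)) ∫_{-π}^{π} (9x - 11)^2 dx = 81π^2/3 + 121 = 27π^2 + 121.
Parseval ⇒ Σ |c_n|^2 = 27π^2 + 121.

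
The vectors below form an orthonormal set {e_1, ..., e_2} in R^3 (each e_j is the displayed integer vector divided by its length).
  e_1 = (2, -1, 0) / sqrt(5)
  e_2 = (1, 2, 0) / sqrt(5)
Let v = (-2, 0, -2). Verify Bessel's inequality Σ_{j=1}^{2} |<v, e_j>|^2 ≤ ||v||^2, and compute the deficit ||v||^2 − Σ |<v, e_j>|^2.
Σ |<v, e_j>|^2 = 4; ||v||^2 = 8; deficit = 4

Write each e_j = u_j / sqrt(<u_j, u_j>) where u_j is the displayed integer vector. Then <v, e_j> = <v, u_j> / sqrt(<u_j, u_j>), so |<v, e_j>|^2 = <v, u_j>^2 / <u_j, u_j>.
Coefficients: <v, e_1> = -4/sqrt(5), <v, e_2> = -2/sqrt(5).
Square and sum: Σ |<v, e_j>|^2 = 4.
Compute ||v||^2 = v·v = 8.
Deficit = 8 − 4 = 4 ≥ 0, confirming Bessel's inequality. (The deficit equals ||v − Σ <v,e_j> e_j||^2, the squared distance from v to span{e_j}.)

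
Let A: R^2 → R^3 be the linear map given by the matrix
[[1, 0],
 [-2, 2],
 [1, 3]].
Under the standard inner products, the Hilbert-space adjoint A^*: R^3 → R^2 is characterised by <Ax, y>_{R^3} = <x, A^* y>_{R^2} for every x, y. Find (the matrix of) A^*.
A^* = A^T =
[[1, -2, 1],
 [0, 2, 3]]

For real matrices with standard dot products, the defining identity <Ax, y> = <x, A^* y> gives (Ax)^T y = x^T (A^*) y, i.e. x^T A^T y = x^T (A^*) y. Since this holds for all x, y, we must have A^* = A^T. Therefore
A^* =
[[1, -2, 1],
 [0, 2, 3]].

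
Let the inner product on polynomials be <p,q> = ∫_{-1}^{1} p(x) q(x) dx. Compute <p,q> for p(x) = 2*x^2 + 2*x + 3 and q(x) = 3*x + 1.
<p,q> = 34/3

Expand the product: p(x)·q(x) = 6*x^3 + 8*x^2 + 11*x + 3.
∫_{-1}^{1} of each monomial x^k gives [2/(k+1) if k even, 0 if k odd]. Integrating term-by-term (or equivalently evaluating the antiderivative F(x) = 3*x^4/2 + 8*x^3/3 + 11*x^2/2 + 3*x at the endpoints):
  F(1) − F(−1) = 38/3 − (4/3) = 34/3.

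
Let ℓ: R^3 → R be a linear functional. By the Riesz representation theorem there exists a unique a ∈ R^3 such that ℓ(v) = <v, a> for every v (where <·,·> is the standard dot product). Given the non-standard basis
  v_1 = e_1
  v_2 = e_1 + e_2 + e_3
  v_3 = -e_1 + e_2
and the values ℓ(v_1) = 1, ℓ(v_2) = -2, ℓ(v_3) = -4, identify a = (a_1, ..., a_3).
a = (1, -3, 0)

Write a = (a_1, ..., a_3) in the standard basis. For each basis vector v_i, ℓ(v_i) = <v_i, a> is a linear equation in the a_j's. Collect the n equations into a matrix system V a = ℓ, where row i of V is v_i (expressed in the standard basis). Since V is invertible (lower-triangular with 1s on the diagonal, up to permutation), solve by back-substitution:
  V =
[[1, 0, 0],
 [1, 1, 1],
 [-1, 1, 0]]
  V a = (1, -2, -4)
Solving gives a = (1, -3, 0).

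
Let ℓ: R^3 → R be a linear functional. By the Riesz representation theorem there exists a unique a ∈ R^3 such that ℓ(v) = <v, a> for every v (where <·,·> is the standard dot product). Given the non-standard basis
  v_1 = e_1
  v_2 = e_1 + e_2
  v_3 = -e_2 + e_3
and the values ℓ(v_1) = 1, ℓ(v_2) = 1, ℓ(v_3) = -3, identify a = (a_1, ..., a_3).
a = (1, 0, -3)

Write a = (a_1, ..., a_3) in the standard basis. For each basis vector v_i, ℓ(v_i) = <v_i, a> is a linear equation in the a_j's. Collect the n equations into a matrix system V a = ℓ, where row i of V is v_i (expressed in the standard basis). Since V is invertible (lower-triangular with 1s on the diagonal, up to permutation), solve by back-substitution:
  V =
[[1, 0, 0],
 [1, 1, 0],
 [0, -1, 1]]
  V a = (1, 1, -3)
Solving gives a = (1, 0, -3).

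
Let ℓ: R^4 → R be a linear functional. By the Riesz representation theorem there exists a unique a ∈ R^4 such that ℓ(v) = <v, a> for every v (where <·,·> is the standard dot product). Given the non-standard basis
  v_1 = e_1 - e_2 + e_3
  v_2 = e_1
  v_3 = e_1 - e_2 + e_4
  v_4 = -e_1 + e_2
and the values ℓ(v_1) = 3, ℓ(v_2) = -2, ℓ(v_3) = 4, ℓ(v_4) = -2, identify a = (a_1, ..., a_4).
a = (-2, -4, 1, 2)

Write a = (a_1, ..., a_4) in the standard basis. For each basis vector v_i, ℓ(v_i) = <v_i, a> is a linear equation in the a_j's. Collect the n equations into a matrix system V a = ℓ, where row i of V is v_i (expressed in the standard basis). Since V is invertible (lower-triangular with 1s on the diagonal, up to permutation), solve by back-substitution:
  V =
[[1, -1, 1, 0],
 [1, 0, 0, 0],
 [1, -1, 0, 1],
 [-1, 1, 0, 0]]
  V a = (3, -2, 4, -2)
Solving gives a = (-2, -4, 1, 2).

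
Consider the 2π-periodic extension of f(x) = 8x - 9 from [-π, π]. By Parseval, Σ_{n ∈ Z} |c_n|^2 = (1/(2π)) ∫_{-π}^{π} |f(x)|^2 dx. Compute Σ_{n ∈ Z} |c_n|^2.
Σ |c_n|^2 = 64π^2/3 + 81

Expand and integrate term by term over [-π, π]:
  ∫ (8x)^2 dx = 64·(2π^3/3); ∫ 2·8·(-9)·x dx = 0 (odd integrand); ∫ (-9)^2 dx = 81·2π.
So (1/(2π)) ∫_{-π}^{π} (8x - 9)^2 dx = 64π^2/3 + 81 = 64π^2/3 + 81.
Parseval ⇒ Σ |c_n|^2 = 64π^2/3 + 81.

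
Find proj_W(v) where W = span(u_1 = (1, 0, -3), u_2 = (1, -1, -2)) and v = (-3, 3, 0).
proj_W(v) = (-15/11, 39/11, 6/11)

Set up U = [u_1 | ... | u_2] ∈ R^(3×2). The projector onto W = col(U) is P = U (U^T U)^(-1) U^T.
Compute U^T U =
  [10, 7]
  [7, 6],
and U^T v = (-3, -6).
Solve U^T U · c = U^T v for the coefficients: c = (24/11, -39/11). The projection is proj_W(v) = U c.
Check: (v - proj_W(v)) · u_1 = 0  (should be 0).
Check: (v - proj_W(v)) · u_2 = 0  (should be 0).
Result: proj_W(v) = (-15/11, 39/11, 6/11).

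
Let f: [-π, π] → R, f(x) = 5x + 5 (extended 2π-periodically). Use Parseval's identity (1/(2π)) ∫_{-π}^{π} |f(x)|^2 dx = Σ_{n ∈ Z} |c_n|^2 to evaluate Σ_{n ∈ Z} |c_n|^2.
Σ |c_n|^2 = 25π^2/3 + 25

Expand and integrate term by term over [-π, π]:
  ∫ (5x)^2 dx = 25·(2π^3/3); ∫ 2·5·(5)·x dx = 0 (odd integrand); ∫ 5^2 dx = 25·2π.
So (1/(2π)) ∫_{-π}^{π} (5x + 5)^2 dx = 25π^2/3 + 25 = 25π^2/3 + 25.
Parseval ⇒ Σ |c_n|^2 = 25π^2/3 + 25.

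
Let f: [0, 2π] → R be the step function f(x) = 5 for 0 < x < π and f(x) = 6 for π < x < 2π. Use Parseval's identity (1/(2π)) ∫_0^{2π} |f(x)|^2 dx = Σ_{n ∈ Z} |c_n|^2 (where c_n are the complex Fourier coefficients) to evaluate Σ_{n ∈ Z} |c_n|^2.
Σ |c_n|^2 = 61/2

Parseval equates the L^2 energy of f (normalised by 1/(2π)) with the ℓ^2 sum of its Fourier coefficients: (1/(2π)) ∫_0^{2π} |f|^2 = Σ |c_n|^2.
Compute the left side: (1/(2π)) [∫_0^π 5^2 dx + ∫_π^{2π} 6^2 dx] = (1/(2π)) · (25π + 36π) = (25 + 36)/2 = 61/2.
So Σ_{n ∈ Z} |c_n|^2 = 61/2.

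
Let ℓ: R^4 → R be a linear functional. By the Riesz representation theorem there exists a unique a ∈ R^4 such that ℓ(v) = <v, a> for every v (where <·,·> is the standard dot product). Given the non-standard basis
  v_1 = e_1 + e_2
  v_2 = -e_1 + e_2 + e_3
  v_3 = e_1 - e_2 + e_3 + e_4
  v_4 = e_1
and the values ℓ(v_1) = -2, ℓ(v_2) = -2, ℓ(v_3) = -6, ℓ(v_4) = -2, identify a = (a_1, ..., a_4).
a = (-2, 0, -4, 0)

Write a = (a_1, ..., a_4) in the standard basis. For each basis vector v_i, ℓ(v_i) = <v_i, a> is a linear equation in the a_j's. Collect the n equations into a matrix system V a = ℓ, where row i of V is v_i (expressed in the standard basis). Since V is invertible (lower-triangular with 1s on the diagonal, up to permutation), solve by back-substitution:
  V =
[[1, 1, 0, 0],
 [-1, 1, 1, 0],
 [1, -1, 1, 1],
 [1, 0, 0, 0]]
  V a = (-2, -2, -6, -2)
Solving gives a = (-2, 0, -4, 0).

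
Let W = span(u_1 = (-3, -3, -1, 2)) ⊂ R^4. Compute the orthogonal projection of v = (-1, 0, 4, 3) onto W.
proj_W(v) = (-15/23, -15/23, -5/23, 10/23)

Set up U = [u_1 | ... | u_1] ∈ R^(4×1). The projector onto W = col(U) is P = U (U^T U)^(-1) U^T.
Compute U^T U =
  [23],
and U^T v = (5).
Solve U^T U · c = U^T v for the coefficients: c = (5/23). The projection is proj_W(v) = U c.
Check: (v - proj_W(v)) · u_1 = 0  (should be 0).
Result: proj_W(v) = (-15/23, -15/23, -5/23, 10/23).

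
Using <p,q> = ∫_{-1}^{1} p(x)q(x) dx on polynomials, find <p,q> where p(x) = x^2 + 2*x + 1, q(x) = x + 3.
<p,q> = 28/3

Expand the product: p(x)·q(x) = x^3 + 5*x^2 + 7*x + 3.
∫_{-1}^{1} of each monomial x^k gives [2/(k+1) if k even, 0 if k odd]. Integrating term-by-term (or equivalently evaluating the antiderivative F(x) = x^4/4 + 5*x^3/3 + 7*x^2/2 + 3*x at the endpoints):
  F(1) − F(−1) = 101/12 − (-11/12) = 28/3.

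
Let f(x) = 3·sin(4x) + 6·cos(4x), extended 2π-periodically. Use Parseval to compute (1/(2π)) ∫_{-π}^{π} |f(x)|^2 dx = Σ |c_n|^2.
Σ |c_n|^2 = 45/2

Expand |f|^2 and use orthogonality of {sin(nx), cos(mx)} on [-π, π]:
  ∫_{-π}^{π} sin(nx)^2 dx = π, ∫ cos(mx)^2 dx = π, and cross terms integrate to 0.
So ∫_{-π}^{π} f(x)^2 dx = 3^2 · π + 6^2 · π = (9 + 36)π.
Divide by 2π: (9 + 36)/2 = 45/2.
By Parseval, this equals Σ |c_n|^2.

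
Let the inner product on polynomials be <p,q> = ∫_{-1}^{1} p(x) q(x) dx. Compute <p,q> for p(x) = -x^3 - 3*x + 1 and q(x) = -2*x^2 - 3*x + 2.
<p,q> = 148/15

Expand the product: p(x)·q(x) = 2*x^5 + 3*x^4 + 4*x^3 + 7*x^2 - 9*x + 2.
∫_{-1}^{1} of each monomial x^k gives [2/(k+1) if k even, 0 if k odd]. Integrating term-by-term (or equivalently evaluating the antiderivative F(x) = x^6/3 + 3*x^5/5 + x^4 + 7*x^3/3 - 9*x^2/2 + 2*x at the endpoints):
  F(1) − F(−1) = 53/30 − (-81/10) = 148/15.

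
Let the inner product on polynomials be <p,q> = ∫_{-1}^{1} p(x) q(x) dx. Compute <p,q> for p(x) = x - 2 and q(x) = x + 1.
<p,q> = -10/3

Expand the product: p(x)·q(x) = x^2 - x - 2.
∫_{-1}^{1} of each monomial x^k gives [2/(k+1) if k even, 0 if k odd]. Integrating term-by-term (or equivalently evaluating the antiderivative F(x) = x^3/3 - x^2/2 - 2*x at the endpoints):
  F(1) − F(−1) = -13/6 − (7/6) = -10/3.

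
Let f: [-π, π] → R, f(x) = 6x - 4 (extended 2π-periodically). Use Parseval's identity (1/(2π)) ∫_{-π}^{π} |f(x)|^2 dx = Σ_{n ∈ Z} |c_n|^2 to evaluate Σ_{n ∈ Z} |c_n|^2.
Σ |c_n|^2 = 12π^2 + 16

Expand and integrate term by term over [-π, π]:
  ∫ (6x)^2 dx = 36·(2π^3/3); ∫ 2·6·(-4)·x dx = 0 (odd integrand); ∫ (-4)^2 dx = 16·2π.
So (1/(2π)) ∫_{-π}^{π} (6x - 4)^2 dx = 36π^2/3 + 16 = 12π^2 + 16.
Parseval ⇒ Σ |c_n|^2 = 12π^2 + 16.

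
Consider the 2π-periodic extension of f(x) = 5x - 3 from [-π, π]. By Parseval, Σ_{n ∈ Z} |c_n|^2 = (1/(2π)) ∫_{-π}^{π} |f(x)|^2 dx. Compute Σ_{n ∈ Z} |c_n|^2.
Σ |c_n|^2 = 25π^2/3 + 9

Expand and integrate term by term over [-π, π]:
  ∫ (5x)^2 dx = 25·(2π^3/3); ∫ 2·5·(-3)·x dx = 0 (odd integrand); ∫ (-3)^2 dx = 9·2π.
So (1/(2π)) ∫_{-π}^{π} (5x - 3)^2 dx = 25π^2/3 + 9 = 25π^2/3 + 9.
Parseval ⇒ Σ |c_n|^2 = 25π^2/3 + 9.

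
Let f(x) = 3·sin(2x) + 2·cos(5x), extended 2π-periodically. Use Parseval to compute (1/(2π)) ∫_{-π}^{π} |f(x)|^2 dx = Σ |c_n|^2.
Σ |c_n|^2 = 13/2

Expand |f|^2 and use orthogonality of {sin(nx), cos(mx)} on [-π, π]:
  ∫_{-π}^{π} sin(nx)^2 dx = π, ∫ cos(mx)^2 dx = π, and cross terms integrate to 0.
So ∫_{-π}^{π} f(x)^2 dx = 3^2 · π + 2^2 · π = (9 + 4)π.
Divide by 2π: (9 + 4)/2 = 13/2.
By Parseval, this equals Σ |c_n|^2.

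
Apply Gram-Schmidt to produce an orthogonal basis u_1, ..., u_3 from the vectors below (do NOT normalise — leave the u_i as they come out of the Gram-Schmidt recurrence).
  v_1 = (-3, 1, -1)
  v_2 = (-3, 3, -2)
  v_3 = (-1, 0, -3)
Orthogonal basis:
  u_1 = (-3, 1, -1)
  u_2 = (9/11, 19/11, -8/11)
  u_3 = (17/46, -51/46, -51/23)

Apply the Gram-Schmidt recurrence
  u_1 = v_1
  u_i = v_i − Σ_{j<i} ((v_i · u_j) / (u_j · u_j)) · u_j.

Step by step this gives:
  u_1 = (-3, 1, -1)
  u_2 = (9/11, 19/11, -8/11)
  u_3 = (17/46, -51/46, -51/23)

Orthogonality check:
  u_2 · u_1 = 0 (should be 0)
  u_3 · u_1 = 0 (should be 0)
  u_3 · u_2 = 0 (should be 0)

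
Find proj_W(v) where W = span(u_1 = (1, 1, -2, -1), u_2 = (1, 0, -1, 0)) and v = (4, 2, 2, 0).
proj_W(v) = (6/5, -2/5, -4/5, 2/5)

Set up U = [u_1 | ... | u_2] ∈ R^(4×2). The projector onto W = col(U) is P = U (U^T U)^(-1) U^T.
Compute U^T U =
  [7, 3]
  [3, 2],
and U^T v = (2, 2).
Solve U^T U · c = U^T v for the coefficients: c = (-2/5, 8/5). The projection is proj_W(v) = U c.
Check: (v - proj_W(v)) · u_1 = 0  (should be 0).
Check: (v - proj_W(v)) · u_2 = 0  (should be 0).
Result: proj_W(v) = (6/5, -2/5, -4/5, 2/5).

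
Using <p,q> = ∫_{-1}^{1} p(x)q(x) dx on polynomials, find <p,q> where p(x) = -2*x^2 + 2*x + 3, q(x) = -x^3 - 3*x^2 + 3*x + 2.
<p,q> = 134/15

Expand the product: p(x)·q(x) = 2*x^5 + 4*x^4 - 15*x^3 - 7*x^2 + 13*x + 6.
∫_{-1}^{1} of each monomial x^k gives [2/(k+1) if k even, 0 if k odd]. Integrating term-by-term (or equivalently evaluating the antiderivative F(x) = x^6/3 + 4*x^5/5 - 15*x^4/4 - 7*x^3/3 + 13*x^2/2 + 6*x at the endpoints):
  F(1) − F(−1) = 151/20 − (-83/60) = 134/15.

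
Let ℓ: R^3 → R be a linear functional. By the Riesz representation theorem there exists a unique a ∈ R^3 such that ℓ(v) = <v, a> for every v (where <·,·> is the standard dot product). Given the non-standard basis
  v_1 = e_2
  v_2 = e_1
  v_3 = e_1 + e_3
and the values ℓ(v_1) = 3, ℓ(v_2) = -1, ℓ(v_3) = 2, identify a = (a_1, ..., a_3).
a = (-1, 3, 3)

Write a = (a_1, ..., a_3) in the standard basis. For each basis vector v_i, ℓ(v_i) = <v_i, a> is a linear equation in the a_j's. Collect the n equations into a matrix system V a = ℓ, where row i of V is v_i (expressed in the standard basis). Since V is invertible (lower-triangular with 1s on the diagonal, up to permutation), solve by back-substitution:
  V =
[[0, 1, 0],
 [1, 0, 0],
 [1, 0, 1]]
  V a = (3, -1, 2)
Solving gives a = (-1, 3, 3).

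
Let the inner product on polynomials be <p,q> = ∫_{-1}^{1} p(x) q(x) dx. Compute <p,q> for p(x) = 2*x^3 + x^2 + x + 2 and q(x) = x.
<p,q> = 22/15

Expand the product: p(x)·q(x) = 2*x^4 + x^3 + x^2 + 2*x.
∫_{-1}^{1} of each monomial x^k gives [2/(k+1) if k even, 0 if k odd]. Integrating term-by-term (or equivalently evaluating the antiderivative F(x) = 2*x^5/5 + x^4/4 + x^3/3 + x^2 at the endpoints):
  F(1) − F(−1) = 119/60 − (31/60) = 22/15.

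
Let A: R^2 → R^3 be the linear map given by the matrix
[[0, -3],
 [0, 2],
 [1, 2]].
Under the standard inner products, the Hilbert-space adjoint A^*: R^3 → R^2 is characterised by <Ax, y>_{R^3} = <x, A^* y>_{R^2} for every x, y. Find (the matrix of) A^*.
A^* = A^T =
[[0, 0, 1],
 [-3, 2, 2]]

For real matrices with standard dot products, the defining identity <Ax, y> = <x, A^* y> gives (Ax)^T y = x^T (A^*) y, i.e. x^T A^T y = x^T (A^*) y. Since this holds for all x, y, we must have A^* = A^T. Therefore
A^* =
[[0, 0, 1],
 [-3, 2, 2]].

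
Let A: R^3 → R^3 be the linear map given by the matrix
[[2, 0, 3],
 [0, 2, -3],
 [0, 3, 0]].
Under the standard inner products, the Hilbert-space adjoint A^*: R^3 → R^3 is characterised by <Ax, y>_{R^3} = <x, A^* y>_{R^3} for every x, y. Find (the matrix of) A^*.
A^* = A^T =
[[2, 0, 0],
 [0, 2, 3],
 [3, -3, 0]]

For real matrices with standard dot products, the defining identity <Ax, y> = <x, A^* y> gives (Ax)^T y = x^T (A^*) y, i.e. x^T A^T y = x^T (A^*) y. Since this holds for all x, y, we must have A^* = A^T. Therefore
A^* =
[[2, 0, 0],
 [0, 2, 3],
 [3, -3, 0]].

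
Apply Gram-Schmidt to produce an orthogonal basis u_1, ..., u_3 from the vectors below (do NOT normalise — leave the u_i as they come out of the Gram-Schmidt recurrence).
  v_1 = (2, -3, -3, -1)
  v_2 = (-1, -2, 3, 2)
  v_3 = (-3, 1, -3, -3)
Orthogonal basis:
  u_1 = (2, -3, -3, -1)
  u_2 = (-9/23, -67/23, 48/23, 39/23)
  u_3 = (-1308/365, -369/365, -324/365, -537/365)

Apply the Gram-Schmidt recurrence
  u_1 = v_1
  u_i = v_i − Σ_{j<i} ((v_i · u_j) / (u_j · u_j)) · u_j.

Step by step this gives:
  u_1 = (2, -3, -3, -1)
  u_2 = (-9/23, -67/23, 48/23, 39/23)
  u_3 = (-1308/365, -369/365, -324/365, -537/365)

Orthogonality check:
  u_2 · u_1 = 0 (should be 0)
  u_3 · u_1 = 0 (should be 0)
  u_3 · u_2 = 0 (should be 0)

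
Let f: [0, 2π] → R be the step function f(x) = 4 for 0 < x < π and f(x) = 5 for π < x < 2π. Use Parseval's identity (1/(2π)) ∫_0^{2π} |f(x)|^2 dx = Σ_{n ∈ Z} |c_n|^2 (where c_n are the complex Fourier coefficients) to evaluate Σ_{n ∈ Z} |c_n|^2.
Σ |c_n|^2 = 41/2

Parseval equates the L^2 energy of f (normalised by 1/(2π)) with the ℓ^2 sum of its Fourier coefficients: (1/(2π)) ∫_0^{2π} |f|^2 = Σ |c_n|^2.
Compute the left side: (1/(2π)) [∫_0^π 4^2 dx + ∫_π^{2π} 5^2 dx] = (1/(2π)) · (16π + 25π) = (16 + 25)/2 = 41/2.
So Σ_{n ∈ Z} |c_n|^2 = 41/2.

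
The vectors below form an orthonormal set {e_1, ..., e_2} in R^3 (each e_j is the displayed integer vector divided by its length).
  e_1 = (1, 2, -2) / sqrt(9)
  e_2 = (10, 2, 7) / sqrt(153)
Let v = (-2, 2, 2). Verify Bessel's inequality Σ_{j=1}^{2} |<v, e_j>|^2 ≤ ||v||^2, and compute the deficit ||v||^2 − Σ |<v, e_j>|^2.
Σ |<v, e_j>|^2 = 8/17; ||v||^2 = 12; deficit = 196/17

Write each e_j = u_j / sqrt(<u_j, u_j>) where u_j is the displayed integer vector. Then <v, e_j> = <v, u_j> / sqrt(<u_j, u_j>), so |<v, e_j>|^2 = <v, u_j>^2 / <u_j, u_j>.
Coefficients: <v, e_1> = -2/sqrt(9), <v, e_2> = -2/sqrt(153).
Square and sum: Σ |<v, e_j>|^2 = 8/17.
Compute ||v||^2 = v·v = 12.
Deficit = 12 − 8/17 = 196/17 ≥ 0, confirming Bessel's inequality. (The deficit equals ||v − Σ <v,e_j> e_j||^2, the squared distance from v to span{e_j}.)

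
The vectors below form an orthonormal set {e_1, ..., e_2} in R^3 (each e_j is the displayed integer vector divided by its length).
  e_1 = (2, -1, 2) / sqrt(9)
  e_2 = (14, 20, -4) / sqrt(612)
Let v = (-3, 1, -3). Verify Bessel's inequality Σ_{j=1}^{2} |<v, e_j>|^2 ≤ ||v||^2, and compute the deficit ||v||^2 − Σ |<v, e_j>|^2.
Σ |<v, e_j>|^2 = 322/17; ||v||^2 = 19; deficit = 1/17

Write each e_j = u_j / sqrt(<u_j, u_j>) where u_j is the displayed integer vector. Then <v, e_j> = <v, u_j> / sqrt(<u_j, u_j>), so |<v, e_j>|^2 = <v, u_j>^2 / <u_j, u_j>.
Coefficients: <v, e_1> = -13/sqrt(9), <v, e_2> = -10/sqrt(612).
Square and sum: Σ |<v, e_j>|^2 = 322/17.
Compute ||v||^2 = v·v = 19.
Deficit = 19 − 322/17 = 1/17 ≥ 0, confirming Bessel's inequality. (The deficit equals ||v − Σ <v,e_j> e_j||^2, the squared distance from v to span{e_j}.)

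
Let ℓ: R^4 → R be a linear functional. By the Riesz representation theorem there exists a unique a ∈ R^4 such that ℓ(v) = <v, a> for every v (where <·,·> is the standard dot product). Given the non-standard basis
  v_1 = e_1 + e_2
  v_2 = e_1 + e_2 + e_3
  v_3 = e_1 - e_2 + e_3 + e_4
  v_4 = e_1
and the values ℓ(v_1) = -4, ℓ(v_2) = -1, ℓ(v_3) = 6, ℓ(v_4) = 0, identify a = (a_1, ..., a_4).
a = (0, -4, 3, -1)

Write a = (a_1, ..., a_4) in the standard basis. For each basis vector v_i, ℓ(v_i) = <v_i, a> is a linear equation in the a_j's. Collect the n equations into a matrix system V a = ℓ, where row i of V is v_i (expressed in the standard basis). Since V is invertible (lower-triangular with 1s on the diagonal, up to permutation), solve by back-substitution:
  V =
[[1, 1, 0, 0],
 [1, 1, 1, 0],
 [1, -1, 1, 1],
 [1, 0, 0, 0]]
  V a = (-4, -1, 6, 0)
Solving gives a = (0, -4, 3, -1).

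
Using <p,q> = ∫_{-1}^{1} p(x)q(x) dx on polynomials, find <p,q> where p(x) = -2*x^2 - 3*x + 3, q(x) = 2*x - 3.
<p,q> = -18

Expand the product: p(x)·q(x) = -4*x^3 + 15*x - 9.
∫_{-1}^{1} of each monomial x^k gives [2/(k+1) if k even, 0 if k odd]. Integrating term-by-term (or equivalently evaluating the antiderivative F(x) = -x^4 + 15*x^2/2 - 9*x at the endpoints):
  F(1) − F(−1) = -5/2 − (31/2) = -18.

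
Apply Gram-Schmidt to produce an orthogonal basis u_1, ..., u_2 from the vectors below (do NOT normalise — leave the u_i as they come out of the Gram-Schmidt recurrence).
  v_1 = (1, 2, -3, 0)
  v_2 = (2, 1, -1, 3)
Orthogonal basis:
  u_1 = (1, 2, -3, 0)
  u_2 = (3/2, 0, 1/2, 3)

Apply the Gram-Schmidt recurrence
  u_1 = v_1
  u_i = v_i − Σ_{j<i} ((v_i · u_j) / (u_j · u_j)) · u_j.

Step by step this gives:
  u_1 = (1, 2, -3, 0)
  u_2 = (3/2, 0, 1/2, 3)

Orthogonality check:
  u_2 · u_1 = 0 (should be 0)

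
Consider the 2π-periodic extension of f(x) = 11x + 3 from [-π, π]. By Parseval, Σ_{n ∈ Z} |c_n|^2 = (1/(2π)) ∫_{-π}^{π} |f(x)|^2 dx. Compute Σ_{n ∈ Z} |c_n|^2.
Σ |c_n|^2 = 121π^2/3 + 9

Expand and integrate term by term over [-π, π]:
  ∫ (11x)^2 dx = 121·(2π^3/3); ∫ 2·11·(3)·x dx = 0 (odd integrand); ∫ 3^2 dx = 9·2π.
So (1/(2π)) ∫_{-π}^{π} (11x + 3)^2 dx = 121π^2/3 + 9 = 121π^2/3 + 9.
Parseval ⇒ Σ |c_n|^2 = 121π^2/3 + 9.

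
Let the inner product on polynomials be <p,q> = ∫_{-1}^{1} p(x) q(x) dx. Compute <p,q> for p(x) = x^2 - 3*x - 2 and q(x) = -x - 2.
<p,q> = 26/3

Expand the product: p(x)·q(x) = -x^3 + x^2 + 8*x + 4.
∫_{-1}^{1} of each monomial x^k gives [2/(k+1) if k even, 0 if k odd]. Integrating term-by-term (or equivalently evaluating the antiderivative F(x) = -x^4/4 + x^3/3 + 4*x^2 + 4*x at the endpoints):
  F(1) − F(−1) = 97/12 − (-7/12) = 26/3.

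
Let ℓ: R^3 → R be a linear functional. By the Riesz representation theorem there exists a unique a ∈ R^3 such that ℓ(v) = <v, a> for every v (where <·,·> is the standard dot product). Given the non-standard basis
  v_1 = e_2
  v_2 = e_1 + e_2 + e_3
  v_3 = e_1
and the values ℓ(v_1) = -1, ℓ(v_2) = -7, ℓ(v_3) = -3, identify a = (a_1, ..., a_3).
a = (-3, -1, -3)

Write a = (a_1, ..., a_3) in the standard basis. For each basis vector v_i, ℓ(v_i) = <v_i, a> is a linear equation in the a_j's. Collect the n equations into a matrix system V a = ℓ, where row i of V is v_i (expressed in the standard basis). Since V is invertible (lower-triangular with 1s on the diagonal, up to permutation), solve by back-substitution:
  V =
[[0, 1, 0],
 [1, 1, 1],
 [1, 0, 0]]
  V a = (-1, -7, -3)
Solving gives a = (-3, -1, -3).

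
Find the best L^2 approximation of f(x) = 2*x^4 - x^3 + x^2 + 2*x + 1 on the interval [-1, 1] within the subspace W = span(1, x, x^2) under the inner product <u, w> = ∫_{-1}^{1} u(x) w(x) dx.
g(x) = 19*x^2/7 + 7*x/5 + 29/35

The best approximation g ∈ W is the orthogonal projection of f onto W. Writing g = a_0 + a_1 x + a_2 x^2, the coefficients solve the normal equations G · a = b where
  G_{ij} = <φ_i, φ_j> and b_i = <f, φ_i>, with φ_0 = 1, φ_1 = x, φ_2 = x^2.
G =
  [2, 0, 2/3]
  [0, 2/3, 0]
  [2/3, 0, 2/5],
b = (52/15, 14/15, 172/105).
Solving gives a_0 = 29/35, a_1 = 7/5, a_2 = 19/7, so
  g(x) = 19*x^2/7 + 7*x/5 + 29/35.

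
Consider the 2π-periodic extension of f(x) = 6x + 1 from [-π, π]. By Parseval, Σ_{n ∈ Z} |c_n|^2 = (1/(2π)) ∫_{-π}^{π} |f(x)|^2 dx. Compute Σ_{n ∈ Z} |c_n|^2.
Σ |c_n|^2 = 12π^2 + 1

Expand and integrate term by term over [-π, π]:
  ∫ (6x)^2 dx = 36·(2π^3/3); ∫ 2·6·(1)·x dx = 0 (odd integrand); ∫ 1^2 dx = 1·2π.
So (1/(2π)) ∫_{-π}^{π} (6x + 1)^2 dx = 36π^2/3 + 1 = 12π^2 + 1.
Parseval ⇒ Σ |c_n|^2 = 12π^2 + 1.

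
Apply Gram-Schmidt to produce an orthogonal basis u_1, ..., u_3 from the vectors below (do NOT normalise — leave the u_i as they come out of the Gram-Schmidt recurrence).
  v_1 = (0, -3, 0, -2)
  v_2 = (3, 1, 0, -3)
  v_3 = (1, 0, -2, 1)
Orthogonal basis:
  u_1 = (0, -3, 0, -2)
  u_2 = (3, 22/13, 0, -33/13)
  u_3 = (110/119, -60/119, -2, 90/119)

Apply the Gram-Schmidt recurrence
  u_1 = v_1
  u_i = v_i − Σ_{j<i} ((v_i · u_j) / (u_j · u_j)) · u_j.

Step by step this gives:
  u_1 = (0, -3, 0, -2)
  u_2 = (3, 22/13, 0, -33/13)
  u_3 = (110/119, -60/119, -2, 90/119)

Orthogonality check:
  u_2 · u_1 = 0 (should be 0)
  u_3 · u_1 = 0 (should be 0)
  u_3 · u_2 = 0 (should be 0)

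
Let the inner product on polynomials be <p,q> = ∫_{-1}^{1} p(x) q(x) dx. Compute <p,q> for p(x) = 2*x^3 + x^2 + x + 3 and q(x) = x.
<p,q> = 22/15

Expand the product: p(x)·q(x) = 2*x^4 + x^3 + x^2 + 3*x.
∫_{-1}^{1} of each monomial x^k gives [2/(k+1) if k even, 0 if k odd]. Integrating term-by-term (or equivalently evaluating the antiderivative F(x) = 2*x^5/5 + x^4/4 + x^3/3 + 3*x^2/2 at the endpoints):
  F(1) − F(−1) = 149/60 − (61/60) = 22/15.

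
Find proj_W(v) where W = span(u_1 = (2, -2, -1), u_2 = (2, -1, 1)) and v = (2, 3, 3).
proj_W(v) = (22/29, 39/29, 111/29)

Set up U = [u_1 | ... | u_2] ∈ R^(3×2). The projector onto W = col(U) is P = U (U^T U)^(-1) U^T.
Compute U^T U =
  [9, 5]
  [5, 6],
and U^T v = (-5, 4).
Solve U^T U · c = U^T v for the coefficients: c = (-50/29, 61/29). The projection is proj_W(v) = U c.
Check: (v - proj_W(v)) · u_1 = 0  (should be 0).
Check: (v - proj_W(v)) · u_2 = 0  (should be 0).
Result: proj_W(v) = (22/29, 39/29, 111/29).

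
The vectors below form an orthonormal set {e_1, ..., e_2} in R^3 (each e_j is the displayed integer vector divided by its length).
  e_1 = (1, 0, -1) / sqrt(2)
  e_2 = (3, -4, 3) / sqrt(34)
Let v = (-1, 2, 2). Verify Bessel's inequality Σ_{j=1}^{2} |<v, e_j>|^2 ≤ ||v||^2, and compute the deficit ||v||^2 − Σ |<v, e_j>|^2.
Σ |<v, e_j>|^2 = 89/17; ||v||^2 = 9; deficit = 64/17

Write each e_j = u_j / sqrt(<u_j, u_j>) where u_j is the displayed integer vector. Then <v, e_j> = <v, u_j> / sqrt(<u_j, u_j>), so |<v, e_j>|^2 = <v, u_j>^2 / <u_j, u_j>.
Coefficients: <v, e_1> = -3/sqrt(2), <v, e_2> = -5/sqrt(34).
Square and sum: Σ |<v, e_j>|^2 = 89/17.
Compute ||v||^2 = v·v = 9.
Deficit = 9 − 89/17 = 64/17 ≥ 0, confirming Bessel's inequality. (The deficit equals ||v − Σ <v,e_j> e_j||^2, the squared distance from v to span{e_j}.)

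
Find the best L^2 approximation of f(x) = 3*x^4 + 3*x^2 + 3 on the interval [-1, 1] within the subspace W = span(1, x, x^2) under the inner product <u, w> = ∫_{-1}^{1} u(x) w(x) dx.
g(x) = 39*x^2/7 + 96/35

The best approximation g ∈ W is the orthogonal projection of f onto W. Writing g = a_0 + a_1 x + a_2 x^2, the coefficients solve the normal equations G · a = b where
  G_{ij} = <φ_i, φ_j> and b_i = <f, φ_i>, with φ_0 = 1, φ_1 = x, φ_2 = x^2.
G =
  [2, 0, 2/3]
  [0, 2/3, 0]
  [2/3, 0, 2/5],
b = (46/5, 0, 142/35).
Solving gives a_0 = 96/35, a_1 = 0, a_2 = 39/7, so
  g(x) = 39*x^2/7 + 96/35.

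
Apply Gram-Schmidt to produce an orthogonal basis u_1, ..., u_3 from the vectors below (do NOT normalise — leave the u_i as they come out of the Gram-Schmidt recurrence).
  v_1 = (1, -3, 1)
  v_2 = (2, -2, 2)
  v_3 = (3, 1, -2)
Orthogonal basis:
  u_1 = (1, -3, 1)
  u_2 = (12/11, 8/11, 12/11)
  u_3 = (5/2, 0, -5/2)

Apply the Gram-Schmidt recurrence
  u_1 = v_1
  u_i = v_i − Σ_{j<i} ((v_i · u_j) / (u_j · u_j)) · u_j.

Step by step this gives:
  u_1 = (1, -3, 1)
  u_2 = (12/11, 8/11, 12/11)
  u_3 = (5/2, 0, -5/2)

Orthogonality check:
  u_2 · u_1 = 0 (should be 0)
  u_3 · u_1 = 0 (should be 0)
  u_3 · u_2 = 0 (should be 0)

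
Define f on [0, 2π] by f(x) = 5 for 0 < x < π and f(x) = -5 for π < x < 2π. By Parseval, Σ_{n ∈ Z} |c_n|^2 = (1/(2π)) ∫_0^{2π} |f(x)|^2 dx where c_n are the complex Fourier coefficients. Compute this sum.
Σ |c_n|^2 = 25

Parseval equates the L^2 energy of f (normalised by 1/(2π)) with the ℓ^2 sum of its Fourier coefficients: (1/(2π)) ∫_0^{2π} |f|^2 = Σ |c_n|^2.
Compute the left side: (1/(2π)) [∫_0^π 5^2 dx + ∫_π^{2π} (-5)^2 dx] = (1/(2π)) · (25π + 25π) = (25 + 25)/2 = 25.
So Σ_{n ∈ Z} |c_n|^2 = 25.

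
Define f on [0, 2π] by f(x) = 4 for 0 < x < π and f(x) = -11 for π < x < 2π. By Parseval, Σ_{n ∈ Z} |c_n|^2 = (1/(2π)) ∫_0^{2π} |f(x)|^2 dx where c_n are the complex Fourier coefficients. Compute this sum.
Σ |c_n|^2 = 137/2

Parseval equates the L^2 energy of f (normalised by 1/(2π)) with the ℓ^2 sum of its Fourier coefficients: (1/(2π)) ∫_0^{2π} |f|^2 = Σ |c_n|^2.
Compute the left side: (1/(2π)) [∫_0^π 4^2 dx + ∫_π^{2π} (-11)^2 dx] = (1/(2π)) · (16π + 121π) = (16 + 121)/2 = 137/2.
So Σ_{n ∈ Z} |c_n|^2 = 137/2.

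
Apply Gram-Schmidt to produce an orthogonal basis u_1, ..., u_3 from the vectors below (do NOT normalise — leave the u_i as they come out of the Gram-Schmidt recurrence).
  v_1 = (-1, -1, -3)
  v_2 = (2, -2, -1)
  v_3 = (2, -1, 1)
Orthogonal basis:
  u_1 = (-1, -1, -3)
  u_2 = (25/11, -19/11, -2/11)
  u_3 = (-1/18, -7/90, 2/45)

Apply the Gram-Schmidt recurrence
  u_1 = v_1
  u_i = v_i − Σ_{j<i} ((v_i · u_j) / (u_j · u_j)) · u_j.

Step by step this gives:
  u_1 = (-1, -1, -3)
  u_2 = (25/11, -19/11, -2/11)
  u_3 = (-1/18, -7/90, 2/45)

Orthogonality check:
  u_2 · u_1 = 0 (should be 0)
  u_3 · u_1 = 0 (should be 0)
  u_3 · u_2 = 0 (should be 0)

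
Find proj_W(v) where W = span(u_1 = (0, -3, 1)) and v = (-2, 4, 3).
proj_W(v) = (0, 27/10, -9/10)

Set up U = [u_1 | ... | u_1] ∈ R^(3×1). The projector onto W = col(U) is P = U (U^T U)^(-1) U^T.
Compute U^T U =
  [10],
and U^T v = (-9).
Solve U^T U · c = U^T v for the coefficients: c = (-9/10). The projection is proj_W(v) = U c.
Check: (v - proj_W(v)) · u_1 = 0  (should be 0).
Result: proj_W(v) = (0, 27/10, -9/10).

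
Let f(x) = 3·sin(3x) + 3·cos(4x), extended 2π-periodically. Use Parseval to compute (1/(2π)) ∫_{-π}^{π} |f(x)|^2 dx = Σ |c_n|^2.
Σ |c_n|^2 = 9

Expand |f|^2 and use orthogonality of {sin(nx), cos(mx)} on [-π, π]:
  ∫_{-π}^{π} sin(nx)^2 dx = π, ∫ cos(mx)^2 dx = π, and cross terms integrate to 0.
So ∫_{-π}^{π} f(x)^2 dx = 3^2 · π + 3^2 · π = (9 + 9)π.
Divide by 2π: (9 + 9)/2 = 9.
By Parseval, this equals Σ |c_n|^2.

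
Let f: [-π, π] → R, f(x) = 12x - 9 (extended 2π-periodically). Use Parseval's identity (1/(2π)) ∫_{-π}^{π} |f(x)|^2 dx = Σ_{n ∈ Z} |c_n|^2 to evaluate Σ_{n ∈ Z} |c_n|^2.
Σ |c_n|^2 = 48π^2 + 81

Expand and integrate term by term over [-π, π]:
  ∫ (12x)^2 dx = 144·(2π^3/3); ∫ 2·12·(-9)·x dx = 0 (odd integrand); ∫ (-9)^2 dx = 81·2π.
So (1/(2π)) ∫_{-π}^{π} (12x - 9)^2 dx = 144π^2/3 + 81 = 48π^2 + 81.
Parseval ⇒ Σ |c_n|^2 = 48π^2 + 81.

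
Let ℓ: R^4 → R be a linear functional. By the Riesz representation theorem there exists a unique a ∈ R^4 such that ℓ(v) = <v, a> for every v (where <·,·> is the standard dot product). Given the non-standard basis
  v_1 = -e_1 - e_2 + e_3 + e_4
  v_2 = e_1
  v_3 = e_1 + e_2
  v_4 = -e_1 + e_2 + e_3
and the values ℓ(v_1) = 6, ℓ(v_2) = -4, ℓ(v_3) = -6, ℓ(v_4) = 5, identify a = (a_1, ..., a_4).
a = (-4, -2, 3, -3)

Write a = (a_1, ..., a_4) in the standard basis. For each basis vector v_i, ℓ(v_i) = <v_i, a> is a linear equation in the a_j's. Collect the n equations into a matrix system V a = ℓ, where row i of V is v_i (expressed in the standard basis). Since V is invertible (lower-triangular with 1s on the diagonal, up to permutation), solve by back-substitution:
  V =
[[-1, -1, 1, 1],
 [1, 0, 0, 0],
 [1, 1, 0, 0],
 [-1, 1, 1, 0]]
  V a = (6, -4, -6, 5)
Solving gives a = (-4, -2, 3, -3).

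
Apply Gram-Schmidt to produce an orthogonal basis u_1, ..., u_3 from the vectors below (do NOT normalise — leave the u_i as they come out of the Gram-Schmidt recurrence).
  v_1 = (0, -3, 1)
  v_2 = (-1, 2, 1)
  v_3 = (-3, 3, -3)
Orthogonal basis:
  u_1 = (0, -3, 1)
  u_2 = (-1, 1/2, 3/2)
  u_3 = (-3, -3/5, -9/5)

Apply the Gram-Schmidt recurrence
  u_1 = v_1
  u_i = v_i − Σ_{j<i} ((v_i · u_j) / (u_j · u_j)) · u_j.

Step by step this gives:
  u_1 = (0, -3, 1)
  u_2 = (-1, 1/2, 3/2)
  u_3 = (-3, -3/5, -9/5)

Orthogonality check:
  u_2 · u_1 = 0 (should be 0)
  u_3 · u_1 = 0 (should be 0)
  u_3 · u_2 = 0 (should be 0)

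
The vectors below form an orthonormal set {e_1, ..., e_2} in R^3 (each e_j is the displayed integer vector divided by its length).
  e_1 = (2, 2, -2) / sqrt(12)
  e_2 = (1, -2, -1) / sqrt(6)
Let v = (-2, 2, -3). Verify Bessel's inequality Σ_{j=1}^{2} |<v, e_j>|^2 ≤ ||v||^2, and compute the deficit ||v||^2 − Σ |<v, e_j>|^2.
Σ |<v, e_j>|^2 = 9/2; ||v||^2 = 17; deficit = 25/2

Write each e_j = u_j / sqrt(<u_j, u_j>) where u_j is the displayed integer vector. Then <v, e_j> = <v, u_j> / sqrt(<u_j, u_j>), so |<v, e_j>|^2 = <v, u_j>^2 / <u_j, u_j>.
Coefficients: <v, e_1> = 6/sqrt(12), <v, e_2> = -3/sqrt(6).
Square and sum: Σ |<v, e_j>|^2 = 9/2.
Compute ||v||^2 = v·v = 17.
Deficit = 17 − 9/2 = 25/2 ≥ 0, confirming Bessel's inequality. (The deficit equals ||v − Σ <v,e_j> e_j||^2, the squared distance from v to span{e_j}.)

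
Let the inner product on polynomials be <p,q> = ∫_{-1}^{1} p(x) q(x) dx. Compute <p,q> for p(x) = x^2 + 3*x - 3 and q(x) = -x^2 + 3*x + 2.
<p,q> = -46/15

Expand the product: p(x)·q(x) = -x^4 + 14*x^2 - 3*x - 6.
∫_{-1}^{1} of each monomial x^k gives [2/(k+1) if k even, 0 if k odd]. Integrating term-by-term (or equivalently evaluating the antiderivative F(x) = -x^5/5 + 14*x^3/3 - 3*x^2/2 - 6*x at the endpoints):
  F(1) − F(−1) = -91/30 − (1/30) = -46/15.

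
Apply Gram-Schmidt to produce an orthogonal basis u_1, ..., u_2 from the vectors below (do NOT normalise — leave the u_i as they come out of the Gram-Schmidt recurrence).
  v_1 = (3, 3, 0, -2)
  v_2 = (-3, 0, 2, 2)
Orthogonal basis:
  u_1 = (3, 3, 0, -2)
  u_2 = (-27/22, 39/22, 2, 9/11)

Apply the Gram-Schmidt recurrence
  u_1 = v_1
  u_i = v_i − Σ_{j<i} ((v_i · u_j) / (u_j · u_j)) · u_j.

Step by step this gives:
  u_1 = (3, 3, 0, -2)
  u_2 = (-27/22, 39/22, 2, 9/11)

Orthogonality check:
  u_2 · u_1 = 0 (should be 0)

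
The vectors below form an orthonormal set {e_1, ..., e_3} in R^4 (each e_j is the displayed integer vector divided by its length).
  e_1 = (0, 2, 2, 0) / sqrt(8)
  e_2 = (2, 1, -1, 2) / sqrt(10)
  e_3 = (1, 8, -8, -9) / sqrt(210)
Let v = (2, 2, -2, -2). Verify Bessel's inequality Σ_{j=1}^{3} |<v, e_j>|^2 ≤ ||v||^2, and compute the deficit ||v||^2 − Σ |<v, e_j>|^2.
Σ |<v, e_j>|^2 = 304/21; ||v||^2 = 16; deficit = 32/21

Write each e_j = u_j / sqrt(<u_j, u_j>) where u_j is the displayed integer vector. Then <v, e_j> = <v, u_j> / sqrt(<u_j, u_j>), so |<v, e_j>|^2 = <v, u_j>^2 / <u_j, u_j>.
Coefficients: <v, e_1> = 0/sqrt(8), <v, e_2> = 4/sqrt(10), <v, e_3> = 52/sqrt(210).
Square and sum: Σ |<v, e_j>|^2 = 304/21.
Compute ||v||^2 = v·v = 16.
Deficit = 16 − 304/21 = 32/21 ≥ 0, confirming Bessel's inequality. (The deficit equals ||v − Σ <v,e_j> e_j||^2, the squared distance from v to span{e_j}.)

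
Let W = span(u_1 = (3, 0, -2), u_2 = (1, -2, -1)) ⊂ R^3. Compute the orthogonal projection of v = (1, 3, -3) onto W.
proj_W(v) = (121/53, 142/53, -57/53)

Set up U = [u_1 | ... | u_2] ∈ R^(3×2). The projector onto W = col(U) is P = U (U^T U)^(-1) U^T.
Compute U^T U =
  [13, 5]
  [5, 6],
and U^T v = (9, -2).
Solve U^T U · c = U^T v for the coefficients: c = (64/53, -71/53). The projection is proj_W(v) = U c.
Check: (v - proj_W(v)) · u_1 = 0  (should be 0).
Check: (v - proj_W(v)) · u_2 = 0  (should be 0).
Result: proj_W(v) = (121/53, 142/53, -57/53).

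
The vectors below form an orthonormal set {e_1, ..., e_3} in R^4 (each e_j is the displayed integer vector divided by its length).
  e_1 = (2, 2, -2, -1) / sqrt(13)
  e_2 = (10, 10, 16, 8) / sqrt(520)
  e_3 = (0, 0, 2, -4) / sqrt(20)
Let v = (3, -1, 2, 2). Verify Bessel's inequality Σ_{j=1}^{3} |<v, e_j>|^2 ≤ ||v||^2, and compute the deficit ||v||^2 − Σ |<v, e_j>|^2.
Σ |<v, e_j>|^2 = 10; ||v||^2 = 18; deficit = 8

Write each e_j = u_j / sqrt(<u_j, u_j>) where u_j is the displayed integer vector. Then <v, e_j> = <v, u_j> / sqrt(<u_j, u_j>), so |<v, e_j>|^2 = <v, u_j>^2 / <u_j, u_j>.
Coefficients: <v, e_1> = -2/sqrt(13), <v, e_2> = 68/sqrt(520), <v, e_3> = -4/sqrt(20).
Square and sum: Σ |<v, e_j>|^2 = 10.
Compute ||v||^2 = v·v = 18.
Deficit = 18 − 10 = 8 ≥ 0, confirming Bessel's inequality. (The deficit equals ||v − Σ <v,e_j> e_j||^2, the squared distance from v to span{e_j}.)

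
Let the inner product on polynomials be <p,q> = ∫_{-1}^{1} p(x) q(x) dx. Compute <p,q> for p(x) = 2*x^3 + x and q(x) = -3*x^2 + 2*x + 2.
<p,q> = 44/15

Expand the product: p(x)·q(x) = -6*x^5 + 4*x^4 + x^3 + 2*x^2 + 2*x.
∫_{-1}^{1} of each monomial x^k gives [2/(k+1) if k even, 0 if k odd]. Integrating term-by-term (or equivalently evaluating the antiderivative F(x) = -x^6 + 4*x^5/5 + x^4/4 + 2*x^3/3 + x^2 at the endpoints):
  F(1) − F(−1) = 103/60 − (-73/60) = 44/15.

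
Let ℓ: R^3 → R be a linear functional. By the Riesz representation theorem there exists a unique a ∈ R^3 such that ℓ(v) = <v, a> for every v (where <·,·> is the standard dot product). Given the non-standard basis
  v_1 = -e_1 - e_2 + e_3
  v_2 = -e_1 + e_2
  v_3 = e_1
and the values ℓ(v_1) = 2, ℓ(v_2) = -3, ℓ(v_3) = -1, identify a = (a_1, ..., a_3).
a = (-1, -4, -3)

Write a = (a_1, ..., a_3) in the standard basis. For each basis vector v_i, ℓ(v_i) = <v_i, a> is a linear equation in the a_j's. Collect the n equations into a matrix system V a = ℓ, where row i of V is v_i (expressed in the standard basis). Since V is invertible (lower-triangular with 1s on the diagonal, up to permutation), solve by back-substitution:
  V =
[[-1, -1, 1],
 [-1, 1, 0],
 [1, 0, 0]]
  V a = (2, -3, -1)
Solving gives a = (-1, -4, -3).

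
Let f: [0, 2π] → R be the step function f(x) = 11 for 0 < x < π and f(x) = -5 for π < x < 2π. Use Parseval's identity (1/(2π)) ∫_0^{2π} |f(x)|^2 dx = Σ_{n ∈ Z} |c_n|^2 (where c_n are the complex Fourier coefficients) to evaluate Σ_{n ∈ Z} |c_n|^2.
Σ |c_n|^2 = 73

Parseval equates the L^2 energy of f (normalised by 1/(2π)) with the ℓ^2 sum of its Fourier coefficients: (1/(2π)) ∫_0^{2π} |f|^2 = Σ |c_n|^2.
Compute the left side: (1/(2π)) [∫_0^π 11^2 dx + ∫_π^{2π} (-5)^2 dx] = (1/(2π)) · (121π + 25π) = (121 + 25)/2 = 73.
So Σ_{n ∈ Z} |c_n|^2 = 73.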